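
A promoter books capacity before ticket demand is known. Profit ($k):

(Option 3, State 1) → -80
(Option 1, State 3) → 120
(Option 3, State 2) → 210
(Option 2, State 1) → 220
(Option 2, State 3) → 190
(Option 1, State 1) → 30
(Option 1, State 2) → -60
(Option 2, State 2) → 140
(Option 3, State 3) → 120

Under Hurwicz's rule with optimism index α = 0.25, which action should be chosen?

Option 1: 0.25·120 + 0.75·(-60) = -15
Option 2: 0.25·220 + 0.75·140 = 160
Option 3: 0.25·210 + 0.75·(-80) = -7.5
Highest Hurwicz score = 160 → Option 2.

Option 2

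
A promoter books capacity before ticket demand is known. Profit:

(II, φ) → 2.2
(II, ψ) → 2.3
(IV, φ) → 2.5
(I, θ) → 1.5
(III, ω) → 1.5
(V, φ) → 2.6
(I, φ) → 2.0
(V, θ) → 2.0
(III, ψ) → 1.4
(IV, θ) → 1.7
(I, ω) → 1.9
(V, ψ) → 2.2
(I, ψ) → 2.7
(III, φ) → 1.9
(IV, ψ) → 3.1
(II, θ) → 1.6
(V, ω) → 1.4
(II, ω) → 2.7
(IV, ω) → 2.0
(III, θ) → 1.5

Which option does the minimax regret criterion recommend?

IV

Column bests: θ=2.0, φ=2.6, ψ=3.1, ω=2.7.
I regrets: 0.5, 0.6, 0.4, 0.8 → max 0.8
II regrets: 0.4, 0.4, 0.8, 0.0 → max 0.8
III regrets: 0.5, 0.7, 1.7, 1.2 → max 1.7
IV regrets: 0.3, 0.1, 0.0, 0.7 → max 0.7
V regrets: 0.0, 0.0, 0.9, 1.3 → max 1.3
Smallest max regret = 0.7 → IV.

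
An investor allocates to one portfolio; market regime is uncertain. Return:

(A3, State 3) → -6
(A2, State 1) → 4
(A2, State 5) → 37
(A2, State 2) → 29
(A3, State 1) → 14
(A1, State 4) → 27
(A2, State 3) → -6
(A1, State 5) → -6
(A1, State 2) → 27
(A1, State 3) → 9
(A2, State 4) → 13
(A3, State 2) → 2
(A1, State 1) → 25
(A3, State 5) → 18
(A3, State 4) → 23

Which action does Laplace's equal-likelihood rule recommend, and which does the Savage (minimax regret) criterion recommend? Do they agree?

Row averages: A1=16.4, A2=15.4, A3=10.2
Highest average = 16.4 → A1.
Column bests: State 1=25, State 2=29, State 3=9, State 4=27, State 5=37.
A1 regrets: 0, 2, 0, 0, 43 → max 43
A2 regrets: 21, 0, 15, 14, 0 → max 21
A3 regrets: 11, 27, 15, 4, 19 → max 27
Smallest max regret = 21 → A2.

laplace → A1; minimax regret → A2 (disagree)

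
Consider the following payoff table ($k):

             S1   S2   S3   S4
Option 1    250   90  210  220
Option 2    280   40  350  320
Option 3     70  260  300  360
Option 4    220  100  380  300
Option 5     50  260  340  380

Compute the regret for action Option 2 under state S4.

Best payoff under S4 is 380.
Regret = 380 − 320 = 60.

60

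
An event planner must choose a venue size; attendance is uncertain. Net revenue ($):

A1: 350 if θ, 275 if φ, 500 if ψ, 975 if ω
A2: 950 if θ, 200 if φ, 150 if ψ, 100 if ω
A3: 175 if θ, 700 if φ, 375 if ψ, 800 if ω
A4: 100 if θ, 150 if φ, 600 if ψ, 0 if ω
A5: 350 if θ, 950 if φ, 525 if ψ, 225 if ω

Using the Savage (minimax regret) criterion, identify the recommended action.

Column bests: θ=950, φ=950, ψ=600, ω=975.
A1 regrets: 600, 675, 100, 0 → max 675
A2 regrets: 0, 750, 450, 875 → max 875
A3 regrets: 775, 250, 225, 175 → max 775
A4 regrets: 850, 800, 0, 975 → max 975
A5 regrets: 600, 0, 75, 750 → max 750
Smallest max regret = 675 → A1.

A1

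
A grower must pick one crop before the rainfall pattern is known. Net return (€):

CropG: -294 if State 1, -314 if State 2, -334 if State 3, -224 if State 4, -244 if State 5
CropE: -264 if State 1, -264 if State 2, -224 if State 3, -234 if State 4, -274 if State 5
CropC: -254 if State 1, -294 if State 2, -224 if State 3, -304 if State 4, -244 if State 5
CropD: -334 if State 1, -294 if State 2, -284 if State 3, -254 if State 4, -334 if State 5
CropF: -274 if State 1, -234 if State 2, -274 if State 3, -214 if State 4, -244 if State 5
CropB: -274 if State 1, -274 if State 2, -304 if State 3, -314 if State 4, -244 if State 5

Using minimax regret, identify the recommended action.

Column bests: State 1=-254, State 2=-234, State 3=-224, State 4=-214, State 5=-244.
CropG regrets: 40, 80, 110, 10, 0 → max 110
CropE regrets: 10, 30, 0, 20, 30 → max 30
CropC regrets: 0, 60, 0, 90, 0 → max 90
CropD regrets: 80, 60, 60, 40, 90 → max 90
CropF regrets: 20, 0, 50, 0, 0 → max 50
CropB regrets: 20, 40, 80, 100, 0 → max 100
Smallest max regret = 30 → CropE.

CropE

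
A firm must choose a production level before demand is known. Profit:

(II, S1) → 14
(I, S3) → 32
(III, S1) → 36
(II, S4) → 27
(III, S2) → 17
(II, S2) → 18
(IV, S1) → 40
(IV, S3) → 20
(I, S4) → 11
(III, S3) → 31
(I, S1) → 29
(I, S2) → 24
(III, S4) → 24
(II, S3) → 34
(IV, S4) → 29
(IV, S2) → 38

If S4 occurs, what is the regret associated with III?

5

Best payoff under S4 is 29.
Regret = 29 − 24 = 5.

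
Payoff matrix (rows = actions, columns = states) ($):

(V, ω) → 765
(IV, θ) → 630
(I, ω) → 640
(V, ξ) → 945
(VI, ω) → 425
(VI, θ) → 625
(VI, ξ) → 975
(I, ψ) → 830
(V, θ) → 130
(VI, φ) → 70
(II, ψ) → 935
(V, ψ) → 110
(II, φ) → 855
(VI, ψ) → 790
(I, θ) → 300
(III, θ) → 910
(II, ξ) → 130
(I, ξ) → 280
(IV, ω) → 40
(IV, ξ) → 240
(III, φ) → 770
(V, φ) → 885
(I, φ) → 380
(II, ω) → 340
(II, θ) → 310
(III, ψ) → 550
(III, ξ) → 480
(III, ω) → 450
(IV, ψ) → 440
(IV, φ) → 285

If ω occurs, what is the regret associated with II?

425

Best payoff under ω is 765.
Regret = 765 − 340 = 425.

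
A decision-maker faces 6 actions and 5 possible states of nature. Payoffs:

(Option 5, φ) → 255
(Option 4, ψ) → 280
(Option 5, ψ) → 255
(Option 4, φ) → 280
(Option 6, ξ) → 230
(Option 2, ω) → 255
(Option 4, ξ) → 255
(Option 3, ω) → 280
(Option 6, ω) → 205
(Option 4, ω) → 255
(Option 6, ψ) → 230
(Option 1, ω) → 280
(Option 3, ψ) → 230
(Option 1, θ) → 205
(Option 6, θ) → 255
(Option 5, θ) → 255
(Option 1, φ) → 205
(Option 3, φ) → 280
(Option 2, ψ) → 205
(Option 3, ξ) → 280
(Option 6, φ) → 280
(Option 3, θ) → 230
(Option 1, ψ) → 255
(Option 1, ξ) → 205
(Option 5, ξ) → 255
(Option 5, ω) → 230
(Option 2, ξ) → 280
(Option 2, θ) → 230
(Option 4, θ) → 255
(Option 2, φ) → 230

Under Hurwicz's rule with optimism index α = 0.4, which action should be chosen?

Option 1: 0.4·280 + 0.6·205 = 235
Option 2: 0.4·280 + 0.6·205 = 235
Option 3: 0.4·280 + 0.6·230 = 250
Option 4: 0.4·280 + 0.6·255 = 265
Option 5: 0.4·255 + 0.6·230 = 240
Option 6: 0.4·280 + 0.6·205 = 235
Highest Hurwicz score = 265 → Option 4.

Option 4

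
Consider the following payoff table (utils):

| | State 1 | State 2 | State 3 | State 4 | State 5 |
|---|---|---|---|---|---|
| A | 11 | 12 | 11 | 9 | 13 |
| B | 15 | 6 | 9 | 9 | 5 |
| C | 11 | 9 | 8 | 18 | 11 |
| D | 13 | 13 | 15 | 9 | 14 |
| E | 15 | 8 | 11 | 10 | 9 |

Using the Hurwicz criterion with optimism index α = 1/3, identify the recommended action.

A: 1/3·13 + 2/3·9 = 31/3
B: 1/3·15 + 2/3·5 = 25/3
C: 1/3·18 + 2/3·8 = 34/3
D: 1/3·15 + 2/3·9 = 11
E: 1/3·15 + 2/3·8 = 31/3
Highest Hurwicz score = 34/3 → C.

C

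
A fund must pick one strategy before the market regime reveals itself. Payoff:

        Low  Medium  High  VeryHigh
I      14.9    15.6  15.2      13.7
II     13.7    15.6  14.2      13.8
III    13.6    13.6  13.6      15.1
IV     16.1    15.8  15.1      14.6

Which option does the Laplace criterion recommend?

Row averages: I=14.85, II=14.325, III=13.975, IV=15.4
Highest average = 15.4 → IV.

IV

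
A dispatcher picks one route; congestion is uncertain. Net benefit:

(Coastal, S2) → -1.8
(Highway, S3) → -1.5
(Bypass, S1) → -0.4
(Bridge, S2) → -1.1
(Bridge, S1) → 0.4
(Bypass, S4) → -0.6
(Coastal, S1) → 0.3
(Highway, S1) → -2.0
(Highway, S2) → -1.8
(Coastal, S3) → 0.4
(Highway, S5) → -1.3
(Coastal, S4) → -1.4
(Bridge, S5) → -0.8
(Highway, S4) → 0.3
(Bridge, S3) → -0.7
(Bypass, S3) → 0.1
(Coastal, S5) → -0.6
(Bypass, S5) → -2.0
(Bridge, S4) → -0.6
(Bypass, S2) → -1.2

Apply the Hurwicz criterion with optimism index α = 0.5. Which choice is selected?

Bypass: 0.5·0.1 + 0.5·(-2.0) = -0.95
Highway: 0.5·0.3 + 0.5·(-2.0) = -0.85
Bridge: 0.5·0.4 + 0.5·(-1.1) = -0.35
Coastal: 0.5·0.4 + 0.5·(-1.8) = -0.7
Highest Hurwicz score = -0.35 → Bridge.

Bridge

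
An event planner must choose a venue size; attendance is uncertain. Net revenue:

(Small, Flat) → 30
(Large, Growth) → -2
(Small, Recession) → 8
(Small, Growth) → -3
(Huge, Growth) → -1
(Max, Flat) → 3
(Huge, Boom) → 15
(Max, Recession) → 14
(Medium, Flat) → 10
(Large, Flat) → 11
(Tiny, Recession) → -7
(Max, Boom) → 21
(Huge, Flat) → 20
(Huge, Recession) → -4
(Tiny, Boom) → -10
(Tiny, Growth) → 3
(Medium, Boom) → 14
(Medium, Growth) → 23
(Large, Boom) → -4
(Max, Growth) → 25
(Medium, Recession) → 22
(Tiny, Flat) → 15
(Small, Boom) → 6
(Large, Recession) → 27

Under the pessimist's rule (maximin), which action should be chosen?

Medium

Row minima: Tiny=-10, Small=-3, Medium=10, Large=-4, Huge=-4, Max=3
Best worst-case = 10 → Medium.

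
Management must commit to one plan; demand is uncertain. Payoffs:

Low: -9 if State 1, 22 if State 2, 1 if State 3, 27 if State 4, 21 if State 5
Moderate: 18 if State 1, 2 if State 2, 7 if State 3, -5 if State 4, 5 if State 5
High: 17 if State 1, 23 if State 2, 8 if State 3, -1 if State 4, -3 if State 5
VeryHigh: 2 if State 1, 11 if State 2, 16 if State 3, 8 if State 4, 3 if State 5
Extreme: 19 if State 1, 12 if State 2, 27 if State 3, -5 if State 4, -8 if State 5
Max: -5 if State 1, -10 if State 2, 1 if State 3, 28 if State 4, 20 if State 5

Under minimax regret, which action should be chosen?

VeryHigh

Column bests: State 1=19, State 2=23, State 3=27, State 4=28, State 5=21.
Low regrets: 28, 1, 26, 1, 0 → max 28
Moderate regrets: 1, 21, 20, 33, 16 → max 33
High regrets: 2, 0, 19, 29, 24 → max 29
VeryHigh regrets: 17, 12, 11, 20, 18 → max 20
Extreme regrets: 0, 11, 0, 33, 29 → max 33
Max regrets: 24, 33, 26, 0, 1 → max 33
Smallest max regret = 20 → VeryHigh.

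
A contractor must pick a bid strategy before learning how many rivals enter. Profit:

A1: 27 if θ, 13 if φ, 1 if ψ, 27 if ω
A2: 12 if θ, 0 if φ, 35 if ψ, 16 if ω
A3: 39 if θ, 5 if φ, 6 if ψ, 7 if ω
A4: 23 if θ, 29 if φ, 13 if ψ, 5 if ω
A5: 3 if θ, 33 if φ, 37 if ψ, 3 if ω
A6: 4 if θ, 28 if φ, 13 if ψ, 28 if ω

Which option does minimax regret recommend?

A4

Column bests: θ=39, φ=33, ψ=37, ω=28.
A1 regrets: 12, 20, 36, 1 → max 36
A2 regrets: 27, 33, 2, 12 → max 33
A3 regrets: 0, 28, 31, 21 → max 31
A4 regrets: 16, 4, 24, 23 → max 24
A5 regrets: 36, 0, 0, 25 → max 36
A6 regrets: 35, 5, 24, 0 → max 35
Smallest max regret = 24 → A4.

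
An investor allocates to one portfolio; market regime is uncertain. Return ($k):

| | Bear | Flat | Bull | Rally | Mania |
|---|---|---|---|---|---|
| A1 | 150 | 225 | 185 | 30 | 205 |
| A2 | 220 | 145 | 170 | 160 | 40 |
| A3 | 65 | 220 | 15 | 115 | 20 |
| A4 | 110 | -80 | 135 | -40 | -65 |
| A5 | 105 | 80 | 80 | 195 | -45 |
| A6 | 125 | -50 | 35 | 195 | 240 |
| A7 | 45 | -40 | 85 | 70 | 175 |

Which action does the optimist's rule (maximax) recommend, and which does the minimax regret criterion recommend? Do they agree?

Row maxima: A1=225, A2=220, A3=220, A4=135, A5=195, A6=240, A7=175
Best best-case = 240 → A6.
Column bests: Bear=220, Flat=225, Bull=185, Rally=195, Mania=240.
A1 regrets: 70, 0, 0, 165, 35 → max 165
A2 regrets: 0, 80, 15, 35, 200 → max 200
A3 regrets: 155, 5, 170, 80, 220 → max 220
A4 regrets: 110, 305, 50, 235, 305 → max 305
A5 regrets: 115, 145, 105, 0, 285 → max 285
A6 regrets: 95, 275, 150, 0, 0 → max 275
A7 regrets: 175, 265, 100, 125, 65 → max 265
Smallest max regret = 165 → A1.

maximax → A6; minimax regret → A1 (disagree)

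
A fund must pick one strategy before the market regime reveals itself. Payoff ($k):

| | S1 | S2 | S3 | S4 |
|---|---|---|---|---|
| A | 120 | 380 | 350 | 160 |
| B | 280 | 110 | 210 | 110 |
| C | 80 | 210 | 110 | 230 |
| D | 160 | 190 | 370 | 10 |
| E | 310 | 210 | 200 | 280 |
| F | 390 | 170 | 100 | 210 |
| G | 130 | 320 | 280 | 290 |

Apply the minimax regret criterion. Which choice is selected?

E

Column bests: S1=390, S2=380, S3=370, S4=290.
A regrets: 270, 0, 20, 130 → max 270
B regrets: 110, 270, 160, 180 → max 270
C regrets: 310, 170, 260, 60 → max 310
D regrets: 230, 190, 0, 280 → max 280
E regrets: 80, 170, 170, 10 → max 170
F regrets: 0, 210, 270, 80 → max 270
G regrets: 260, 60, 90, 0 → max 260
Smallest max regret = 170 → E.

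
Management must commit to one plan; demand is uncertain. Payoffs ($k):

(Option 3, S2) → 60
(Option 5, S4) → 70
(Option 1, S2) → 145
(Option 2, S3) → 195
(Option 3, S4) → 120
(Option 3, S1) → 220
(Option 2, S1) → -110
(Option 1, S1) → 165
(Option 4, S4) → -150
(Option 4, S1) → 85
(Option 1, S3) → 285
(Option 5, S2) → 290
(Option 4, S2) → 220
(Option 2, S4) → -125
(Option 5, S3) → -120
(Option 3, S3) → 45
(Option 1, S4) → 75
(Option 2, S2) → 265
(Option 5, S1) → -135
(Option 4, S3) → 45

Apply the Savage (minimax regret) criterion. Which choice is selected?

Column bests: S1=220, S2=290, S3=285, S4=120.
Option 1 regrets: 55, 145, 0, 45 → max 145
Option 2 regrets: 330, 25, 90, 245 → max 330
Option 3 regrets: 0, 230, 240, 0 → max 240
Option 4 regrets: 135, 70, 240, 270 → max 270
Option 5 regrets: 355, 0, 405, 50 → max 405
Smallest max regret = 145 → Option 1.

Option 1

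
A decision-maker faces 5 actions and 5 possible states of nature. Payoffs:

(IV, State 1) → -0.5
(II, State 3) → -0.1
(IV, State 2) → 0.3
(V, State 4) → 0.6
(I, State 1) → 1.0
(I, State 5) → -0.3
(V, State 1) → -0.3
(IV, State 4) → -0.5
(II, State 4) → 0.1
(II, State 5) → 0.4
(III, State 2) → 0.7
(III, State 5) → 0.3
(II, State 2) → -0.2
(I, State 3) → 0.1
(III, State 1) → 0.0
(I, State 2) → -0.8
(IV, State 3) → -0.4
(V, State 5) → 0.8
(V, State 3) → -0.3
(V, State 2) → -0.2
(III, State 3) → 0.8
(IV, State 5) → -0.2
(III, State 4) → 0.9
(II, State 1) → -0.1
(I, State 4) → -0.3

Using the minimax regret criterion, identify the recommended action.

III

Column bests: State 1=1.0, State 2=0.7, State 3=0.8, State 4=0.9, State 5=0.8.
I regrets: 0.0, 1.5, 0.7, 1.2, 1.1 → max 1.5
II regrets: 1.1, 0.9, 0.9, 0.8, 0.4 → max 1.1
III regrets: 1.0, 0.0, 0.0, 0.0, 0.5 → max 1.0
IV regrets: 1.5, 0.4, 1.2, 1.4, 1.0 → max 1.5
V regrets: 1.3, 0.9, 1.1, 0.3, 0.0 → max 1.3
Smallest max regret = 1.0 → III.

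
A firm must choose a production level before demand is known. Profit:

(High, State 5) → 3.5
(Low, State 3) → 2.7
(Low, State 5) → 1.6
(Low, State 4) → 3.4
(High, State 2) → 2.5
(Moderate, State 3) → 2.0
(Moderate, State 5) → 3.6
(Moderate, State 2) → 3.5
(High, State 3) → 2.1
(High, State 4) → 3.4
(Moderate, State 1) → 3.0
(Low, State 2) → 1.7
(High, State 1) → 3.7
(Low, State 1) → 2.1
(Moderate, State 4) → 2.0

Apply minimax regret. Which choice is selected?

High

Column bests: State 1=3.7, State 2=3.5, State 3=2.7, State 4=3.4, State 5=3.6.
Low regrets: 1.6, 1.8, 0.0, 0.0, 2.0 → max 2.0
Moderate regrets: 0.7, 0.0, 0.7, 1.4, 0.0 → max 1.4
High regrets: 0.0, 1.0, 0.6, 0.0, 0.1 → max 1.0
Smallest max regret = 1.0 → High.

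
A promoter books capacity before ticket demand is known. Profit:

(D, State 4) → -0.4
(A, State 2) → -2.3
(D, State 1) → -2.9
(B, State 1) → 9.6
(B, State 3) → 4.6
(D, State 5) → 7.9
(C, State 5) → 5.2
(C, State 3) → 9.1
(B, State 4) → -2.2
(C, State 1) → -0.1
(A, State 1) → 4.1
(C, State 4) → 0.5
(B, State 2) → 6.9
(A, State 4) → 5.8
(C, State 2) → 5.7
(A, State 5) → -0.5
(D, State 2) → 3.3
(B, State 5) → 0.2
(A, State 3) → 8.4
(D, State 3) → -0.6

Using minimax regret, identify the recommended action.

B

Column bests: State 1=9.6, State 2=6.9, State 3=9.1, State 4=5.8, State 5=7.9.
A regrets: 5.5, 9.2, 0.7, 0.0, 8.4 → max 9.2
B regrets: 0.0, 0.0, 4.5, 8.0, 7.7 → max 8.0
C regrets: 9.7, 1.2, 0.0, 5.3, 2.7 → max 9.7
D regrets: 12.5, 3.6, 9.7, 6.2, 0.0 → max 12.5
Smallest max regret = 8.0 → B.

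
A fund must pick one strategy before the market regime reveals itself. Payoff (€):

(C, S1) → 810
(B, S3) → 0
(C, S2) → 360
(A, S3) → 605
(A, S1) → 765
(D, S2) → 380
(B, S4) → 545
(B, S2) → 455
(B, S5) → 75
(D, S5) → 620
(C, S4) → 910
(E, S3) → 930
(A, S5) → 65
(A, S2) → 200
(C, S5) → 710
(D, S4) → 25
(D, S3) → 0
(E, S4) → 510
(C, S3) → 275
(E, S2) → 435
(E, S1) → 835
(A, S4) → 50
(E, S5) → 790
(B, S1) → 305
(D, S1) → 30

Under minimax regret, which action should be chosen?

E

Column bests: S1=835, S2=455, S3=930, S4=910, S5=790.
A regrets: 70, 255, 325, 860, 725 → max 860
B regrets: 530, 0, 930, 365, 715 → max 930
C regrets: 25, 95, 655, 0, 80 → max 655
D regrets: 805, 75, 930, 885, 170 → max 930
E regrets: 0, 20, 0, 400, 0 → max 400
Smallest max regret = 400 → E.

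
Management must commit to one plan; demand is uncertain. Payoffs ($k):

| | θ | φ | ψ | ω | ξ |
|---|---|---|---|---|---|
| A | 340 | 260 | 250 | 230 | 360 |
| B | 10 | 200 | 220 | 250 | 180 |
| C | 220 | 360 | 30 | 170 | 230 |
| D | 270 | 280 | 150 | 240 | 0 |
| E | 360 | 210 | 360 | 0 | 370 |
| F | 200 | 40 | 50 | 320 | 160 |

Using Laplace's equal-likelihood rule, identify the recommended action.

Row averages: A=288, B=172, C=202, D=188, E=260, F=154
Highest average = 288 → A.

A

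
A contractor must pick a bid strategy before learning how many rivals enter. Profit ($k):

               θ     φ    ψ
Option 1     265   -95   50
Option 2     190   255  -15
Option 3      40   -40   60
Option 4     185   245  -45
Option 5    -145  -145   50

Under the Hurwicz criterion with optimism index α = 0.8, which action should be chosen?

Option 2

Option 1: 0.8·265 + 0.2·(-95) = 193
Option 2: 0.8·255 + 0.2·(-15) = 201
Option 3: 0.8·60 + 0.2·(-40) = 40
Option 4: 0.8·245 + 0.2·(-45) = 187
Option 5: 0.8·50 + 0.2·(-145) = 11
Highest Hurwicz score = 201 → Option 2.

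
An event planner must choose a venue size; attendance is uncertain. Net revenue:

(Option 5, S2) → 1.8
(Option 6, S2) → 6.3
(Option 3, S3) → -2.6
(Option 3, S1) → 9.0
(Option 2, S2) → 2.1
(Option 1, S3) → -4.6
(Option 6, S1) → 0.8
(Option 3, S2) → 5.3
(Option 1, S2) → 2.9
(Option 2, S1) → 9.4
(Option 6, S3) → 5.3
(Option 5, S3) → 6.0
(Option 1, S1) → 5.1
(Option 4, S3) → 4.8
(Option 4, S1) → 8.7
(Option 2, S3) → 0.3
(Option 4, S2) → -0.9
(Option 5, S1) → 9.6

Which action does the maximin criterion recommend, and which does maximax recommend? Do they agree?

Row minima: Option 1=-4.6, Option 2=0.3, Option 3=-2.6, Option 4=-0.9, Option 5=1.8, Option 6=0.8
Best worst-case = 1.8 → Option 5.
Row maxima: Option 1=5.1, Option 2=9.4, Option 3=9.0, Option 4=8.7, Option 5=9.6, Option 6=6.3
Best best-case = 9.6 → Option 5.

maximin → Option 5; maximax → Option 5 (agree)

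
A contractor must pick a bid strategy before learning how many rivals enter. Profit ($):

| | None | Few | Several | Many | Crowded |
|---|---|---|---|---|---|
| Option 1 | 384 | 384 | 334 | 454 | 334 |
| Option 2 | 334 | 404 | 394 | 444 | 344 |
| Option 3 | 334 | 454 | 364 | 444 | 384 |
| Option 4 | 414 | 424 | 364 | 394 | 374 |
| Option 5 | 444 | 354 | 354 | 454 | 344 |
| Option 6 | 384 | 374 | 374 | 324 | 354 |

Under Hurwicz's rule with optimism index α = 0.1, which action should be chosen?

Option 1: 0.1·454 + 0.9·334 = 346
Option 2: 0.1·444 + 0.9·334 = 345
Option 3: 0.1·454 + 0.9·334 = 346
Option 4: 0.1·424 + 0.9·364 = 370
Option 5: 0.1·454 + 0.9·344 = 355
Option 6: 0.1·384 + 0.9·324 = 330
Highest Hurwicz score = 370 → Option 4.

Option 4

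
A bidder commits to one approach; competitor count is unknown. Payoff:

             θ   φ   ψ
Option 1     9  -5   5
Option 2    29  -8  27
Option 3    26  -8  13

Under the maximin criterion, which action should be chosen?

Option 1

Row minima: Option 1=-5, Option 2=-8, Option 3=-8
Best worst-case = -5 → Option 1.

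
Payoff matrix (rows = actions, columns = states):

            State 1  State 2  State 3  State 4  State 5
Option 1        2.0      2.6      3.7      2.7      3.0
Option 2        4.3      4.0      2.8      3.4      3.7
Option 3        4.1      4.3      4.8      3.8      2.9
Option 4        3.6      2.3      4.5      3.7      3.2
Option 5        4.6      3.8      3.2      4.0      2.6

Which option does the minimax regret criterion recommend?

Option 3

Column bests: State 1=4.6, State 2=4.3, State 3=4.8, State 4=4.0, State 5=3.7.
Option 1 regrets: 2.6, 1.7, 1.1, 1.3, 0.7 → max 2.6
Option 2 regrets: 0.3, 0.3, 2.0, 0.6, 0.0 → max 2.0
Option 3 regrets: 0.5, 0.0, 0.0, 0.2, 0.8 → max 0.8
Option 4 regrets: 1.0, 2.0, 0.3, 0.3, 0.5 → max 2.0
Option 5 regrets: 0.0, 0.5, 1.6, 0.0, 1.1 → max 1.6
Smallest max regret = 0.8 → Option 3.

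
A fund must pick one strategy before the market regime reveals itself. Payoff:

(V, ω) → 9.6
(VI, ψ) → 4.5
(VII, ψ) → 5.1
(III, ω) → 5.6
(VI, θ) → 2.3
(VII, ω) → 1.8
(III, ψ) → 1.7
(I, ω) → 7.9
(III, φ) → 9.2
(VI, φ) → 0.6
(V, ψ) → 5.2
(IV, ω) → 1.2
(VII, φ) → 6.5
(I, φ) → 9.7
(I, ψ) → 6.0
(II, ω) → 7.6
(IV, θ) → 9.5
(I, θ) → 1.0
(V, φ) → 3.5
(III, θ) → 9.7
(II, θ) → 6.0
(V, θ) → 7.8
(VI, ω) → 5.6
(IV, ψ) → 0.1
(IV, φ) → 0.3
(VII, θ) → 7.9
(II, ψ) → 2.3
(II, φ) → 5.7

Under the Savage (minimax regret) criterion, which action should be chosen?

II

Column bests: θ=9.7, φ=9.7, ψ=6.0, ω=9.6.
I regrets: 8.7, 0.0, 0.0, 1.7 → max 8.7
II regrets: 3.7, 4.0, 3.7, 2.0 → max 4.0
III regrets: 0.0, 0.5, 4.3, 4.0 → max 4.3
IV regrets: 0.2, 9.4, 5.9, 8.4 → max 9.4
V regrets: 1.9, 6.2, 0.8, 0.0 → max 6.2
VI regrets: 7.4, 9.1, 1.5, 4.0 → max 9.1
VII regrets: 1.8, 3.2, 0.9, 7.8 → max 7.8
Smallest max regret = 4.0 → II.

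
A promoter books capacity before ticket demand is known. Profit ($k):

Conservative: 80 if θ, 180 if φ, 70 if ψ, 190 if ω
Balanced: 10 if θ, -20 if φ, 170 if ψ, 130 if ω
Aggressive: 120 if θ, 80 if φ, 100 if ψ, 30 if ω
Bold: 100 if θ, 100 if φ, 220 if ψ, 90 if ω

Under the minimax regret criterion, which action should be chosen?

Column bests: θ=120, φ=180, ψ=220, ω=190.
Conservative regrets: 40, 0, 150, 0 → max 150
Balanced regrets: 110, 200, 50, 60 → max 200
Aggressive regrets: 0, 100, 120, 160 → max 160
Bold regrets: 20, 80, 0, 100 → max 100
Smallest max regret = 100 → Bold.

Bold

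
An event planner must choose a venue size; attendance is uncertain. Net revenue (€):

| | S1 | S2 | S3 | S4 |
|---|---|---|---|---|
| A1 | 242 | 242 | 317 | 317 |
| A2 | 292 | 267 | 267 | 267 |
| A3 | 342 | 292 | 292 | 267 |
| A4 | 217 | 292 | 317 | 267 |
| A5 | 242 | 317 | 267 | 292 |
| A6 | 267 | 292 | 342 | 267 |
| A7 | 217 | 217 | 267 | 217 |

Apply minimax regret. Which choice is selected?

A3

Column bests: S1=342, S2=317, S3=342, S4=317.
A1 regrets: 100, 75, 25, 0 → max 100
A2 regrets: 50, 50, 75, 50 → max 75
A3 regrets: 0, 25, 50, 50 → max 50
A4 regrets: 125, 25, 25, 50 → max 125
A5 regrets: 100, 0, 75, 25 → max 100
A6 regrets: 75, 25, 0, 50 → max 75
A7 regrets: 125, 100, 75, 100 → max 125
Smallest max regret = 50 → A3.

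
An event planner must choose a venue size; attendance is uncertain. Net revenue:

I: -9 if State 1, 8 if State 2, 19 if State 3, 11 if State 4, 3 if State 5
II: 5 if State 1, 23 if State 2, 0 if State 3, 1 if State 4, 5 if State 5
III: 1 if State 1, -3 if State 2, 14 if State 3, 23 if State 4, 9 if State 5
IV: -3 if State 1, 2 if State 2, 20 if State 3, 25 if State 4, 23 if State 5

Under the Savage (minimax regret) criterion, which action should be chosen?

I

Column bests: State 1=5, State 2=23, State 3=20, State 4=25, State 5=23.
I regrets: 14, 15, 1, 14, 20 → max 20
II regrets: 0, 0, 20, 24, 18 → max 24
III regrets: 4, 26, 6, 2, 14 → max 26
IV regrets: 8, 21, 0, 0, 0 → max 21
Smallest max regret = 20 → I.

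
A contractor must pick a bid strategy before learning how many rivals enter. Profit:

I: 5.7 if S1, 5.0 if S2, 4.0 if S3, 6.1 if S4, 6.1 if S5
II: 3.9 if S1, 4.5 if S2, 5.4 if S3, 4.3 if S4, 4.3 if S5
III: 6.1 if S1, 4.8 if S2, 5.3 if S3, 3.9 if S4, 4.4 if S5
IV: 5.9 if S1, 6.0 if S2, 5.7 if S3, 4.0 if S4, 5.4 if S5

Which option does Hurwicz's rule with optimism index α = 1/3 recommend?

I: 1/3·6.1 + 2/3·4.0 = 4.7
II: 1/3·5.4 + 2/3·3.9 = 4.4
III: 1/3·6.1 + 2/3·3.9 = 139/30
IV: 1/3·6.0 + 2/3·4.0 = 14/3
Highest Hurwicz score = 4.7 → I.

I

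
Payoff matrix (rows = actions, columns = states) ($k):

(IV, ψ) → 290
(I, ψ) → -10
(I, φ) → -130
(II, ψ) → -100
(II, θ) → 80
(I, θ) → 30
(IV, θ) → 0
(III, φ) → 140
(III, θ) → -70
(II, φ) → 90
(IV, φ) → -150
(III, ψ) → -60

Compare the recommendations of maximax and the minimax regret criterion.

maximax → IV; minimax regret → IV (agree)

Row maxima: I=30, II=90, III=140, IV=290
Best best-case = 290 → IV.
Column bests: θ=80, φ=140, ψ=290.
I regrets: 50, 270, 300 → max 300
II regrets: 0, 50, 390 → max 390
III regrets: 150, 0, 350 → max 350
IV regrets: 80, 290, 0 → max 290
Smallest max regret = 290 → IV.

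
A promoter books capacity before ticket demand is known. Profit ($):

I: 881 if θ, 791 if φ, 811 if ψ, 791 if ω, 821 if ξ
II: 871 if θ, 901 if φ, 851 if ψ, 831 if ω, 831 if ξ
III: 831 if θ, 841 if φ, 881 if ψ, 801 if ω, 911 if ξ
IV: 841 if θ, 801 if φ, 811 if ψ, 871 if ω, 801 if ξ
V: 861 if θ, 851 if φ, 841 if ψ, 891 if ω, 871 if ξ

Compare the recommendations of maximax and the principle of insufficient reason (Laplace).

maximax → III; laplace → V (disagree)

Row maxima: I=881, II=901, III=911, IV=871, V=891
Best best-case = 911 → III.
Row averages: I=819, II=857, III=853, IV=825, V=863
Highest average = 863 → V.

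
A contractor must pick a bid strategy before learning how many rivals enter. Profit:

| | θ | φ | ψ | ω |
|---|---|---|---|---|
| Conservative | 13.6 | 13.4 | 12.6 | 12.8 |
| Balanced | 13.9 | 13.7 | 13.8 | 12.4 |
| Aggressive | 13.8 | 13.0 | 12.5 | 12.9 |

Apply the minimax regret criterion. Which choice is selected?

Column bests: θ=13.9, φ=13.7, ψ=13.8, ω=12.9.
Conservative regrets: 0.3, 0.3, 1.2, 0.1 → max 1.2
Balanced regrets: 0.0, 0.0, 0.0, 0.5 → max 0.5
Aggressive regrets: 0.1, 0.7, 1.3, 0.0 → max 1.3
Smallest max regret = 0.5 → Balanced.

Balanced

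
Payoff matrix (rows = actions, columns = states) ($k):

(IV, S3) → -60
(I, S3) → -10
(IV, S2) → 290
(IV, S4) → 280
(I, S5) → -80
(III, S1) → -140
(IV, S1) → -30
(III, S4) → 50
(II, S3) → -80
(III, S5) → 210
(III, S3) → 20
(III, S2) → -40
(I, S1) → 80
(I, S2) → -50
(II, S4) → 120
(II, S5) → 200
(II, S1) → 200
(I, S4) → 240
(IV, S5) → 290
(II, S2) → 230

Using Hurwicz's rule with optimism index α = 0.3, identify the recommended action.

IV

I: 0.3·240 + 0.7·(-80) = 16
II: 0.3·230 + 0.7·(-80) = 13
III: 0.3·210 + 0.7·(-140) = -35
IV: 0.3·290 + 0.7·(-60) = 45
Highest Hurwicz score = 45 → IV.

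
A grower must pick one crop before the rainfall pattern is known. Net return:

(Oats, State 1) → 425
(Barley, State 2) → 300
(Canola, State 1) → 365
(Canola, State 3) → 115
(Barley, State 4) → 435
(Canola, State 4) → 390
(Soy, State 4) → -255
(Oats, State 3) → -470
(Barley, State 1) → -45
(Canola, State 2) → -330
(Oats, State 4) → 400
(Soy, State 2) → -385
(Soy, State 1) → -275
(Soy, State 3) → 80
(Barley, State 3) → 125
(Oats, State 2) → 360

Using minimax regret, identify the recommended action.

Column bests: State 1=425, State 2=360, State 3=125, State 4=435.
Soy regrets: 700, 745, 45, 690 → max 745
Canola regrets: 60, 690, 10, 45 → max 690
Oats regrets: 0, 0, 595, 35 → max 595
Barley regrets: 470, 60, 0, 0 → max 470
Smallest max regret = 470 → Barley.

Barley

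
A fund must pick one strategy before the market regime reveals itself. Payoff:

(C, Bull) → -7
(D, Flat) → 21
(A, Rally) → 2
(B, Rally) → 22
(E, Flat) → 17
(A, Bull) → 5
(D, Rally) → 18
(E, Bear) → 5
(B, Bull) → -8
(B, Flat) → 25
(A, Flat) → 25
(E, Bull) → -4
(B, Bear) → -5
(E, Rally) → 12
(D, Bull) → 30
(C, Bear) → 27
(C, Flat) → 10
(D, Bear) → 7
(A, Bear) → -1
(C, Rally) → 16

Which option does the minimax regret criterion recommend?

D

Column bests: Bear=27, Flat=25, Bull=30, Rally=22.
A regrets: 28, 0, 25, 20 → max 28
B regrets: 32, 0, 38, 0 → max 38
C regrets: 0, 15, 37, 6 → max 37
D regrets: 20, 4, 0, 4 → max 20
E regrets: 22, 8, 34, 10 → max 34
Smallest max regret = 20 → D.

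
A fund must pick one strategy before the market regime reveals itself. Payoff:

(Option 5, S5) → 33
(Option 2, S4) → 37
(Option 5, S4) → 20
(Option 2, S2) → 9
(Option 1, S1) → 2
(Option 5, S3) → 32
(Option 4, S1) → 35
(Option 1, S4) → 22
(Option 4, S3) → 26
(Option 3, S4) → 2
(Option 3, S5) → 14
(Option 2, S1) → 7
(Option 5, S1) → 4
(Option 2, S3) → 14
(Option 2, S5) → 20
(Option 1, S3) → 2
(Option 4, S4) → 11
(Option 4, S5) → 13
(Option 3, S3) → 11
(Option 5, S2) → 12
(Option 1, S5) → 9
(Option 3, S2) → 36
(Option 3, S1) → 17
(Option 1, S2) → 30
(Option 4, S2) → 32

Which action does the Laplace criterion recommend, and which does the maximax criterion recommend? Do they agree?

Row averages: Option 1=13, Option 2=17.4, Option 3=16, Option 4=23.4, Option 5=20.2
Highest average = 23.4 → Option 4.
Row maxima: Option 1=30, Option 2=37, Option 3=36, Option 4=35, Option 5=33
Best best-case = 37 → Option 2.

laplace → Option 4; maximax → Option 2 (disagree)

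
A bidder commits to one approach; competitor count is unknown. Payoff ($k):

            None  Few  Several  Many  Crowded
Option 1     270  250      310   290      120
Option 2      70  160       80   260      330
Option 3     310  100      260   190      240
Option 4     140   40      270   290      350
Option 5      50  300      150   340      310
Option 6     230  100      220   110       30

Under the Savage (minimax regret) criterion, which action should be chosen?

Option 3

Column bests: None=310, Few=300, Several=310, Many=340, Crowded=350.
Option 1 regrets: 40, 50, 0, 50, 230 → max 230
Option 2 regrets: 240, 140, 230, 80, 20 → max 240
Option 3 regrets: 0, 200, 50, 150, 110 → max 200
Option 4 regrets: 170, 260, 40, 50, 0 → max 260
Option 5 regrets: 260, 0, 160, 0, 40 → max 260
Option 6 regrets: 80, 200, 90, 230, 320 → max 320
Smallest max regret = 200 → Option 3.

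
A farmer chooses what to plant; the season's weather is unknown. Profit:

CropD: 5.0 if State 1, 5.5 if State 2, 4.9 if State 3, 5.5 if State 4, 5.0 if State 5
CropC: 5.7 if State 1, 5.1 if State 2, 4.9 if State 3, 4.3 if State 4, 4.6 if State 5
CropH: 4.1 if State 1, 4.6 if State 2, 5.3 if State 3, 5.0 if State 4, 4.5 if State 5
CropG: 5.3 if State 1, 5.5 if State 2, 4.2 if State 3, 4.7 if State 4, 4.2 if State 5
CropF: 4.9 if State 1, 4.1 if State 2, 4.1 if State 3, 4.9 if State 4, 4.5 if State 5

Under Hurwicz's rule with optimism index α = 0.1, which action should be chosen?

CropD

CropD: 0.1·5.5 + 0.9·4.9 = 4.96
CropC: 0.1·5.7 + 0.9·4.3 = 4.44
CropH: 0.1·5.3 + 0.9·4.1 = 4.22
CropG: 0.1·5.5 + 0.9·4.2 = 4.33
CropF: 0.1·4.9 + 0.9·4.1 = 4.18
Highest Hurwicz score = 4.96 → CropD.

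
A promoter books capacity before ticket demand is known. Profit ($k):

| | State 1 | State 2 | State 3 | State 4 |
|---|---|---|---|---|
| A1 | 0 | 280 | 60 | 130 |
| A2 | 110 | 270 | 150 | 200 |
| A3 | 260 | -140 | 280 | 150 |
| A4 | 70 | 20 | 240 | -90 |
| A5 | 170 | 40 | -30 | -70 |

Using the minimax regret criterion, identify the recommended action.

A2

Column bests: State 1=260, State 2=280, State 3=280, State 4=200.
A1 regrets: 260, 0, 220, 70 → max 260
A2 regrets: 150, 10, 130, 0 → max 150
A3 regrets: 0, 420, 0, 50 → max 420
A4 regrets: 190, 260, 40, 290 → max 290
A5 regrets: 90, 240, 310, 270 → max 310
Smallest max regret = 150 → A2.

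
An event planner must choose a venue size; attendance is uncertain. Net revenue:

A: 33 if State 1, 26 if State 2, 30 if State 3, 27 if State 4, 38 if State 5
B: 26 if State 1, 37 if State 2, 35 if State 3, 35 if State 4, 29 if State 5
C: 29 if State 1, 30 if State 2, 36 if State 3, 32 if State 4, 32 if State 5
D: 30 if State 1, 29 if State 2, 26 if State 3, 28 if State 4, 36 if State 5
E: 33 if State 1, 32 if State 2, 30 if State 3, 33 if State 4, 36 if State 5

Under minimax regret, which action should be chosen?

E

Column bests: State 1=33, State 2=37, State 3=36, State 4=35, State 5=38.
A regrets: 0, 11, 6, 8, 0 → max 11
B regrets: 7, 0, 1, 0, 9 → max 9
C regrets: 4, 7, 0, 3, 6 → max 7
D regrets: 3, 8, 10, 7, 2 → max 10
E regrets: 0, 5, 6, 2, 2 → max 6
Smallest max regret = 6 → E.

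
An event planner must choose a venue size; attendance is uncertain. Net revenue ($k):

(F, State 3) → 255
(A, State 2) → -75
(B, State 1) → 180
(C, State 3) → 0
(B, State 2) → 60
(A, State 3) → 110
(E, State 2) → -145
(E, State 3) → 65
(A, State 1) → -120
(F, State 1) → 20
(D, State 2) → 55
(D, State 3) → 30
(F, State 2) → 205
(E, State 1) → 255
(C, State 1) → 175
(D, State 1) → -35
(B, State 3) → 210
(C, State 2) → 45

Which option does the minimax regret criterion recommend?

B

Column bests: State 1=255, State 2=205, State 3=255.
A regrets: 375, 280, 145 → max 375
B regrets: 75, 145, 45 → max 145
C regrets: 80, 160, 255 → max 255
D regrets: 290, 150, 225 → max 290
E regrets: 0, 350, 190 → max 350
F regrets: 235, 0, 0 → max 235
Smallest max regret = 145 → B.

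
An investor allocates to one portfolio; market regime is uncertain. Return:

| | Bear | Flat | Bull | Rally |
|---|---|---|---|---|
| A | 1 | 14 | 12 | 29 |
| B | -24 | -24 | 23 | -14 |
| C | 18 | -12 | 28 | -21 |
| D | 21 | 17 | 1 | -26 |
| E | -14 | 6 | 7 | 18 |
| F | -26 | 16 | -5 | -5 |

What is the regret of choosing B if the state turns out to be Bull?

Best payoff under Bull is 28.
Regret = 28 − 23 = 5.

5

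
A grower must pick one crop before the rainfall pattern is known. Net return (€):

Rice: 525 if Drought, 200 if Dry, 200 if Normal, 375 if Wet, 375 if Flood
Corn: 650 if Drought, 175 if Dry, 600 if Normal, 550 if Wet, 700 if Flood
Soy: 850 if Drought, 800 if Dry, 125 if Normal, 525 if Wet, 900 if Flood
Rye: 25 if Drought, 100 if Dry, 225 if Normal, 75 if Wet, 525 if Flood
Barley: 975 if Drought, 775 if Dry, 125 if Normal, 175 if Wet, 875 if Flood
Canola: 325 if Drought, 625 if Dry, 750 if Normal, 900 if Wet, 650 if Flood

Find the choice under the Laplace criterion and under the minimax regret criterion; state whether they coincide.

Row averages: Rice=335, Corn=535, Soy=640, Rye=190, Barley=585, Canola=650
Highest average = 650 → Canola.
Column bests: Drought=975, Dry=800, Normal=750, Wet=900, Flood=900.
Rice regrets: 450, 600, 550, 525, 525 → max 600
Corn regrets: 325, 625, 150, 350, 200 → max 625
Soy regrets: 125, 0, 625, 375, 0 → max 625
Rye regrets: 950, 700, 525, 825, 375 → max 950
Barley regrets: 0, 25, 625, 725, 25 → max 725
Canola regrets: 650, 175, 0, 0, 250 → max 650
Smallest max regret = 600 → Rice.

laplace → Canola; minimax regret → Rice (disagree)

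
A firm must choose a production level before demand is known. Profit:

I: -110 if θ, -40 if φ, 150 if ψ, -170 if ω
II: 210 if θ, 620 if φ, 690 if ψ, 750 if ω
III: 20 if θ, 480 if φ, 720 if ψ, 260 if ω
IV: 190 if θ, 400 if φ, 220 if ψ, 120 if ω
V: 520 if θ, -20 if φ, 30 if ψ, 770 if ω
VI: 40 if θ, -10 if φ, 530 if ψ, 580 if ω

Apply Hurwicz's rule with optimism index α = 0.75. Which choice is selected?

I: 0.75·150 + 0.25·(-170) = 70
II: 0.75·750 + 0.25·210 = 615
III: 0.75·720 + 0.25·20 = 545
IV: 0.75·400 + 0.25·120 = 330
V: 0.75·770 + 0.25·(-20) = 572.5
VI: 0.75·580 + 0.25·(-10) = 432.5
Highest Hurwicz score = 615 → II.

II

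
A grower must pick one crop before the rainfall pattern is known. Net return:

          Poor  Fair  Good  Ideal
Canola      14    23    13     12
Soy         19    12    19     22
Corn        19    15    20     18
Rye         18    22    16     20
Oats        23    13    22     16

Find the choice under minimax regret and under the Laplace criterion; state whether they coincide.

Column bests: Poor=23, Fair=23, Good=22, Ideal=22.
Canola regrets: 9, 0, 9, 10 → max 10
Soy regrets: 4, 11, 3, 0 → max 11
Corn regrets: 4, 8, 2, 4 → max 8
Rye regrets: 5, 1, 6, 2 → max 6
Oats regrets: 0, 10, 0, 6 → max 10
Smallest max regret = 6 → Rye.
Row averages: Canola=15.5, Soy=18, Corn=18, Rye=19, Oats=18.5
Highest average = 19 → Rye.

minimax regret → Rye; laplace → Rye (agree)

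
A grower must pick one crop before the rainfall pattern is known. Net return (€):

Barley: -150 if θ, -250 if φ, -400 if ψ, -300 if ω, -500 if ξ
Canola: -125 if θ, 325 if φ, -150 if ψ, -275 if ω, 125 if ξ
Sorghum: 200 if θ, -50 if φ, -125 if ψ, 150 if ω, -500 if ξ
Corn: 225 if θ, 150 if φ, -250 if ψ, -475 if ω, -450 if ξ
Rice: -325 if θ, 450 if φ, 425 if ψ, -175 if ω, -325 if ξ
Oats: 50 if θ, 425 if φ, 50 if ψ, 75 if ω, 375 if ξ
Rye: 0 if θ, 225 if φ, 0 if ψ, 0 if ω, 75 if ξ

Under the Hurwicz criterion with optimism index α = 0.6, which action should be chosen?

Oats

Barley: 0.6·(-150) + 0.4·(-500) = -290
Canola: 0.6·325 + 0.4·(-275) = 85
Sorghum: 0.6·200 + 0.4·(-500) = -80
Corn: 0.6·225 + 0.4·(-475) = -55
Rice: 0.6·450 + 0.4·(-325) = 140
Oats: 0.6·425 + 0.4·50 = 275
Rye: 0.6·225 + 0.4·0 = 135
Highest Hurwicz score = 275 → Oats.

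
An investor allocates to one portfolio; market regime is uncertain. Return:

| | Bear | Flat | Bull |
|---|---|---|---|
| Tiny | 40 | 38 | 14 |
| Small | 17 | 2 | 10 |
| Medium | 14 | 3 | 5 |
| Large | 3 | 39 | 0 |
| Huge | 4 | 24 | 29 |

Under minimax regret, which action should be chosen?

Tiny

Column bests: Bear=40, Flat=39, Bull=29.
Tiny regrets: 0, 1, 15 → max 15
Small regrets: 23, 37, 19 → max 37
Medium regrets: 26, 36, 24 → max 36
Large regrets: 37, 0, 29 → max 37
Huge regrets: 36, 15, 0 → max 36
Smallest max regret = 15 → Tiny.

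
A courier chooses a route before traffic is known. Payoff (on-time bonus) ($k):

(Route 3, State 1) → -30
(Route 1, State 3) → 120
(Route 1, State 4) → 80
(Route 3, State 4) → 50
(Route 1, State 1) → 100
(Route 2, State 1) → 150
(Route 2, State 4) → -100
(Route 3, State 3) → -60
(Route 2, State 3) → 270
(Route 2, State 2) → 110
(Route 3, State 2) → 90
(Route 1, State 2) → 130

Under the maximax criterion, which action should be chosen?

Route 2

Row maxima: Route 1=130, Route 2=270, Route 3=90
Best best-case = 270 → Route 2.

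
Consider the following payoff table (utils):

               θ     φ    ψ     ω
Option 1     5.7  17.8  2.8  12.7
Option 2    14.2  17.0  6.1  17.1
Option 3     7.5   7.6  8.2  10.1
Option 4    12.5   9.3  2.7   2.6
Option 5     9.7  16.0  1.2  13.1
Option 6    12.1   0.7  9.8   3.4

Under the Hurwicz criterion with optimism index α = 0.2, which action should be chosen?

Option 2

Option 1: 0.2·17.8 + 0.8·2.8 = 5.8
Option 2: 0.2·17.1 + 0.8·6.1 = 8.3
Option 3: 0.2·10.1 + 0.8·7.5 = 8.02
Option 4: 0.2·12.5 + 0.8·2.6 = 4.58
Option 5: 0.2·16.0 + 0.8·1.2 = 4.16
Option 6: 0.2·12.1 + 0.8·0.7 = 2.98
Highest Hurwicz score = 8.3 → Option 2.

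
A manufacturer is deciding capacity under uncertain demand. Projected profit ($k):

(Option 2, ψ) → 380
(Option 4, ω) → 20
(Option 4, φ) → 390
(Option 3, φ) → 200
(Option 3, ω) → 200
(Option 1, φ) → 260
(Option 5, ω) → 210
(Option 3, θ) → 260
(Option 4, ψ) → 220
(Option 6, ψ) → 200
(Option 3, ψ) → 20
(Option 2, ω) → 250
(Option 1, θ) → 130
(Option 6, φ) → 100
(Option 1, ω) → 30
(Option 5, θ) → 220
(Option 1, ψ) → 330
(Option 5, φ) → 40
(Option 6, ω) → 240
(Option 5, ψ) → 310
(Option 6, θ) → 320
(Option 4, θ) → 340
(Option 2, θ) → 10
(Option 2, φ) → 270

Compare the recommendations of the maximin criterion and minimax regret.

maximin → Option 6; minimax regret → Option 1 (disagree)

Row minima: Option 1=30, Option 2=10, Option 3=20, Option 4=20, Option 5=40, Option 6=100
Best worst-case = 100 → Option 6.
Column bests: θ=340, φ=390, ψ=380, ω=250.
Option 1 regrets: 210, 130, 50, 220 → max 220
Option 2 regrets: 330, 120, 0, 0 → max 330
Option 3 regrets: 80, 190, 360, 50 → max 360
Option 4 regrets: 0, 0, 160, 230 → max 230
Option 5 regrets: 120, 350, 70, 40 → max 350
Option 6 regrets: 20, 290, 180, 10 → max 290
Smallest max regret = 220 → Option 1.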